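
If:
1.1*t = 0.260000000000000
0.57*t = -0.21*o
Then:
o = -0.64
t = 0.24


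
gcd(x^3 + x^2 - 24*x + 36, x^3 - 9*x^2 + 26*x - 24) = x^2 - 5*x + 6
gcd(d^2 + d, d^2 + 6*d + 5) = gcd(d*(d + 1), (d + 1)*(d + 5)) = d + 1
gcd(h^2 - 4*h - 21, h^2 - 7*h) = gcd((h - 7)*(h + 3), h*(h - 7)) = h - 7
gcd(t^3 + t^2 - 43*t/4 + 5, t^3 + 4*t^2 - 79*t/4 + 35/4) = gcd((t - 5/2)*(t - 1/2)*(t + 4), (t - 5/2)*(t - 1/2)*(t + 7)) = t^2 - 3*t + 5/4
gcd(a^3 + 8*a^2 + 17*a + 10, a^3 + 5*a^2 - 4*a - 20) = a^2 + 7*a + 10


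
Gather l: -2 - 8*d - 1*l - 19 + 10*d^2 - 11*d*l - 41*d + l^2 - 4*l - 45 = 10*d^2 - 49*d + l^2 + l*(-11*d - 5) - 66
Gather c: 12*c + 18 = 12*c + 18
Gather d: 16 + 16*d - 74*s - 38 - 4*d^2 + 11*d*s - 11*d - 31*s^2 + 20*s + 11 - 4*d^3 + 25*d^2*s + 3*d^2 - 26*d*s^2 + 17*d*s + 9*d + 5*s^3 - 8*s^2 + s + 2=-4*d^3 + d^2*(25*s - 1) + d*(-26*s^2 + 28*s + 14) + 5*s^3 - 39*s^2 - 53*s - 9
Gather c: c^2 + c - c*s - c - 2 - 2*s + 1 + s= c^2 - c*s - s - 1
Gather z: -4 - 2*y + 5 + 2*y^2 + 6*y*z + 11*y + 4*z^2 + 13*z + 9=2*y^2 + 9*y + 4*z^2 + z*(6*y + 13) + 10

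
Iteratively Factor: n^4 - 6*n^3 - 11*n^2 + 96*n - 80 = (n - 1)*(n^3 - 5*n^2 - 16*n + 80) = (n - 5)*(n - 1)*(n^2 - 16) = (n - 5)*(n - 1)*(n + 4)*(n - 4)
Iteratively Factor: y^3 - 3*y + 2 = (y + 2)*(y^2 - 2*y + 1) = (y - 1)*(y + 2)*(y - 1)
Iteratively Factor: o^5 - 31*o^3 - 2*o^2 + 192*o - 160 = (o + 4)*(o^4 - 4*o^3 - 15*o^2 + 58*o - 40) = (o - 5)*(o + 4)*(o^3 + o^2 - 10*o + 8) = (o - 5)*(o + 4)^2*(o^2 - 3*o + 2) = (o - 5)*(o - 1)*(o + 4)^2*(o - 2)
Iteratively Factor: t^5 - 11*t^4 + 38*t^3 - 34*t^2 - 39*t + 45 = (t + 1)*(t^4 - 12*t^3 + 50*t^2 - 84*t + 45) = (t - 3)*(t + 1)*(t^3 - 9*t^2 + 23*t - 15) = (t - 3)^2*(t + 1)*(t^2 - 6*t + 5) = (t - 5)*(t - 3)^2*(t + 1)*(t - 1)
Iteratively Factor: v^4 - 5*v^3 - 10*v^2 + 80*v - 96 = (v - 4)*(v^3 - v^2 - 14*v + 24) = (v - 4)*(v + 4)*(v^2 - 5*v + 6) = (v - 4)*(v - 2)*(v + 4)*(v - 3)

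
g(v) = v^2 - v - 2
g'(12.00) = 23.00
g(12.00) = 130.00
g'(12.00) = 23.00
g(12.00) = 130.00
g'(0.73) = 0.46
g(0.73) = -2.20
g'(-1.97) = -4.94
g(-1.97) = 3.85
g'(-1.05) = -3.10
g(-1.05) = 0.15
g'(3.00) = 5.00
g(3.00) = 4.00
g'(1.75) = 2.50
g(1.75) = -0.69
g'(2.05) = 3.10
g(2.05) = 0.15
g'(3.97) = 6.94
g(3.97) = 9.79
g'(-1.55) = -4.10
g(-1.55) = 1.95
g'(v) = 2*v - 1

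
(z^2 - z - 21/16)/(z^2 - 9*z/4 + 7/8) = (4*z + 3)/(2*(2*z - 1))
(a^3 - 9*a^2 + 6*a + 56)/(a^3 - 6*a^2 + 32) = (a - 7)/(a - 4)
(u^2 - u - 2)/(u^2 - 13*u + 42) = (u^2 - u - 2)/(u^2 - 13*u + 42)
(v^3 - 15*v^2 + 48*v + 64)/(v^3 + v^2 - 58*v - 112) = (v^2 - 7*v - 8)/(v^2 + 9*v + 14)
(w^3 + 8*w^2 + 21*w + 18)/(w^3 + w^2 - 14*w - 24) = (w + 3)/(w - 4)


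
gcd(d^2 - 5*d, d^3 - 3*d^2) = d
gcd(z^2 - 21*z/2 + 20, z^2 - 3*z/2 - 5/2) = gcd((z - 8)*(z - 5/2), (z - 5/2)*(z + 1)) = z - 5/2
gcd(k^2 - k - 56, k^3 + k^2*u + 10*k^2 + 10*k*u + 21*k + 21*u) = k + 7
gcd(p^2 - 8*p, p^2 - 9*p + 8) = p - 8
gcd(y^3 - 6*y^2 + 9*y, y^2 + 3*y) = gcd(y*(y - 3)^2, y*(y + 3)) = y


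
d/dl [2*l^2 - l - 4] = 4*l - 1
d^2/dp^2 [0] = 0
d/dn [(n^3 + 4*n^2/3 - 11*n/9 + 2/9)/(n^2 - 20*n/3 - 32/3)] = (27*n^4 - 360*n^3 - 1071*n^2 - 780*n + 392)/(3*(9*n^4 - 120*n^3 + 208*n^2 + 1280*n + 1024))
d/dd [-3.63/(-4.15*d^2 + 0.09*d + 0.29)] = (0.3267 - 30.129*d)/(-4.15*d^2 + 0.09*d + 0.29)^2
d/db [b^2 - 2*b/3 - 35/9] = 2*b - 2/3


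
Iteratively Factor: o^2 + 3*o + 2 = (o + 2)*(o + 1)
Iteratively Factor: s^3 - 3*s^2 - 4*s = (s)*(s^2 - 3*s - 4) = s*(s - 4)*(s + 1)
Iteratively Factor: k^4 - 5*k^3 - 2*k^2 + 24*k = (k + 2)*(k^3 - 7*k^2 + 12*k) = k*(k + 2)*(k^2 - 7*k + 12) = k*(k - 4)*(k + 2)*(k - 3)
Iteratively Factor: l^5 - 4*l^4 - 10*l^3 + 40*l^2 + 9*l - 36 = (l + 1)*(l^4 - 5*l^3 - 5*l^2 + 45*l - 36) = (l - 4)*(l + 1)*(l^3 - l^2 - 9*l + 9) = (l - 4)*(l - 1)*(l + 1)*(l^2 - 9) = (l - 4)*(l - 3)*(l - 1)*(l + 1)*(l + 3)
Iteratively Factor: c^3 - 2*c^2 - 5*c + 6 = (c - 3)*(c^2 + c - 2) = (c - 3)*(c + 2)*(c - 1)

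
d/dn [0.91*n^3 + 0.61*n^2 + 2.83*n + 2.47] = 2.73*n^2 + 1.22*n + 2.83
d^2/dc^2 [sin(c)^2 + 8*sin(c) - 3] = -8*sin(c) + 2*cos(2*c)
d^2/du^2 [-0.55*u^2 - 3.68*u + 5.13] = -1.10000000000000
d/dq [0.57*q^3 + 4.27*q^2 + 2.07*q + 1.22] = 1.71*q^2 + 8.54*q + 2.07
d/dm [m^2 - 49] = 2*m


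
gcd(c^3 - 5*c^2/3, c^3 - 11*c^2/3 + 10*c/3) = c^2 - 5*c/3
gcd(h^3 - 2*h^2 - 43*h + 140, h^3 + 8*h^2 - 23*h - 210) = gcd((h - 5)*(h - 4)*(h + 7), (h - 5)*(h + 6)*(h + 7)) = h^2 + 2*h - 35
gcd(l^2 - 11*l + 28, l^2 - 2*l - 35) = l - 7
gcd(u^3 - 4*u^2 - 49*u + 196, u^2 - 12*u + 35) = u - 7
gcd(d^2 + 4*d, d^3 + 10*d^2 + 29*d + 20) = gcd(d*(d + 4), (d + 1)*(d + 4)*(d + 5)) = d + 4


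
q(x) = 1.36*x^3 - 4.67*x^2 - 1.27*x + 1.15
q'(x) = 4.08*x^2 - 9.34*x - 1.27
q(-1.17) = -5.94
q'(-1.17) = 15.24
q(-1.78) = -19.06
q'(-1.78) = 28.28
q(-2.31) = -37.60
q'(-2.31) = 42.08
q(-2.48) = -45.17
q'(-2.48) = 46.99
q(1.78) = -8.24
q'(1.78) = -4.97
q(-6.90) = -659.20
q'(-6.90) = 257.42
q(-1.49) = -11.82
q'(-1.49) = 21.70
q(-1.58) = -13.87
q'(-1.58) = 23.67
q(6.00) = 119.17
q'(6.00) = 89.57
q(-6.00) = -453.11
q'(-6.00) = 201.65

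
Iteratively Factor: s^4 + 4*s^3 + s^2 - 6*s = (s + 2)*(s^3 + 2*s^2 - 3*s) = (s - 1)*(s + 2)*(s^2 + 3*s) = s*(s - 1)*(s + 2)*(s + 3)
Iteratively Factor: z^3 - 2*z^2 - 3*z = (z - 3)*(z^2 + z) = z*(z - 3)*(z + 1)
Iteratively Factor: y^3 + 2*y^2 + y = (y + 1)*(y^2 + y) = (y + 1)^2*(y)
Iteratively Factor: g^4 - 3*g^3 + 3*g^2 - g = (g - 1)*(g^3 - 2*g^2 + g) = (g - 1)^2*(g^2 - g) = (g - 1)^3*(g)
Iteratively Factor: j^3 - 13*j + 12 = (j - 3)*(j^2 + 3*j - 4) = (j - 3)*(j + 4)*(j - 1)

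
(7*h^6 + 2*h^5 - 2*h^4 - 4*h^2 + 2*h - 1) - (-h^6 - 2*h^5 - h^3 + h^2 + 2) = 8*h^6 + 4*h^5 - 2*h^4 + h^3 - 5*h^2 + 2*h - 3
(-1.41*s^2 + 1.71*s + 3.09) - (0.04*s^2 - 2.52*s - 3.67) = -1.45*s^2 + 4.23*s + 6.76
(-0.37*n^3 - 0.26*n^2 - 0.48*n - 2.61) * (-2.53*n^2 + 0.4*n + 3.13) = 0.9361*n^5 + 0.5098*n^4 - 0.0477000000000001*n^3 + 5.5975*n^2 - 2.5464*n - 8.1693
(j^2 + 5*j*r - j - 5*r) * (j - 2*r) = j^3 + 3*j^2*r - j^2 - 10*j*r^2 - 3*j*r + 10*r^2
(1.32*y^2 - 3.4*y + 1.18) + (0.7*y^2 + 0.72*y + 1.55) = 2.02*y^2 - 2.68*y + 2.73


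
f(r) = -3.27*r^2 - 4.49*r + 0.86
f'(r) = -6.54*r - 4.49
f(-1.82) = -1.80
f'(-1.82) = 7.41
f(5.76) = -133.49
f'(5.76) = -42.16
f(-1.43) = 0.59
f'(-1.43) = 4.86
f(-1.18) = 1.61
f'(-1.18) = 3.23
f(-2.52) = -8.59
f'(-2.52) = 11.99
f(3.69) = -60.23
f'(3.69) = -28.62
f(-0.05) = 1.08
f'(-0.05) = -4.16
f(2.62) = -33.35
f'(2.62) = -21.62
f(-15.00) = -667.54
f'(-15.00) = 93.61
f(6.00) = -143.80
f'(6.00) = -43.73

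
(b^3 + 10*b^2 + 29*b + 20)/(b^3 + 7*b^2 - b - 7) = (b^2 + 9*b + 20)/(b^2 + 6*b - 7)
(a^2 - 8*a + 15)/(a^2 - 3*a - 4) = (-a^2 + 8*a - 15)/(-a^2 + 3*a + 4)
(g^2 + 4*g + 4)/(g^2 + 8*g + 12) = (g + 2)/(g + 6)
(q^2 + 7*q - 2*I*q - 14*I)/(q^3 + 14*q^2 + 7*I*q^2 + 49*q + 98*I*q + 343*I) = (q - 2*I)/(q^2 + 7*q*(1 + I) + 49*I)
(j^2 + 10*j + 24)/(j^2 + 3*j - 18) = (j + 4)/(j - 3)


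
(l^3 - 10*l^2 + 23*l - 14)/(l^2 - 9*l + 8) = (l^2 - 9*l + 14)/(l - 8)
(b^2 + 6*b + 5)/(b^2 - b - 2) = (b + 5)/(b - 2)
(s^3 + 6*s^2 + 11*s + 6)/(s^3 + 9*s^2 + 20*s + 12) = (s + 3)/(s + 6)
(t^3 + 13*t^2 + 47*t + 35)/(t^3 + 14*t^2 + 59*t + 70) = (t + 1)/(t + 2)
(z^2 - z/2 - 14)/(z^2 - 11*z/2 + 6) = (2*z + 7)/(2*z - 3)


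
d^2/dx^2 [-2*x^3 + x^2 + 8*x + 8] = 2 - 12*x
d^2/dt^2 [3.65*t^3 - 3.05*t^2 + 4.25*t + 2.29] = 21.9*t - 6.1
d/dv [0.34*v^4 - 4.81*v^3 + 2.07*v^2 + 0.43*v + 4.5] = 1.36*v^3 - 14.43*v^2 + 4.14*v + 0.43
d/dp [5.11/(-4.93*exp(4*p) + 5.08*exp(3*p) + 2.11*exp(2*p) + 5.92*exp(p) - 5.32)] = (100.7692*exp(3*p) - 77.8764*exp(2*p) - 21.5642*exp(p) - 30.2512)*exp(p)/(-4.93*exp(4*p) + 5.08*exp(3*p) + 2.11*exp(2*p) + 5.92*exp(p) - 5.32)^2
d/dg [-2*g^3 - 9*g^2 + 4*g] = -6*g^2 - 18*g + 4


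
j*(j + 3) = j^2 + 3*j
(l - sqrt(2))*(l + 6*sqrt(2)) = l^2 + 5*sqrt(2)*l - 12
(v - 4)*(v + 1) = v^2 - 3*v - 4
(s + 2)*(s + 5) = s^2 + 7*s + 10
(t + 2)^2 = t^2 + 4*t + 4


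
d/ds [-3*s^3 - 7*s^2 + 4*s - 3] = -9*s^2 - 14*s + 4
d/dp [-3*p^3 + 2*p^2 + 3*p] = -9*p^2 + 4*p + 3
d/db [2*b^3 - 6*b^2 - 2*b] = 6*b^2 - 12*b - 2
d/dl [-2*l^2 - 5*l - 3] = -4*l - 5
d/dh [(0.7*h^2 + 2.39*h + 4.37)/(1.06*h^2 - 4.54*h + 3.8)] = (-5.7114*h^2 - 3.9444*h + 28.9218)/(1.1236*h^4 - 9.6248*h^3 + 28.6676*h^2 - 34.504*h + 14.44)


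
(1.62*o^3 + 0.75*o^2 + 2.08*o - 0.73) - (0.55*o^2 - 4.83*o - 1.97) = 1.62*o^3 + 0.2*o^2 + 6.91*o + 1.24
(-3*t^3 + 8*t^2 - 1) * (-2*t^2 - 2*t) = 6*t^5 - 10*t^4 - 16*t^3 + 2*t^2 + 2*t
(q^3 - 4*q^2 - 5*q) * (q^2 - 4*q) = q^5 - 8*q^4 + 11*q^3 + 20*q^2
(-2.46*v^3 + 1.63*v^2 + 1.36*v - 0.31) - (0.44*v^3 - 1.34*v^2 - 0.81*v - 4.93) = -2.9*v^3 + 2.97*v^2 + 2.17*v + 4.62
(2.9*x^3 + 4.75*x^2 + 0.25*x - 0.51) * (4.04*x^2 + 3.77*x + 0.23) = 11.716*x^5 + 30.123*x^4 + 19.5845*x^3 - 0.0254*x^2 - 1.8652*x - 0.1173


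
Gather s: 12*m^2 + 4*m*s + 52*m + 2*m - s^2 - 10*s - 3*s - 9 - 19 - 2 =12*m^2 + 54*m - s^2 + s*(4*m - 13) - 30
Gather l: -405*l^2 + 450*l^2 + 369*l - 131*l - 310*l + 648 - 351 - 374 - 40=45*l^2 - 72*l - 117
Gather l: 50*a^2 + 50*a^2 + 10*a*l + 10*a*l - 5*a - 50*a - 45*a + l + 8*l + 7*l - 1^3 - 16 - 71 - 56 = 100*a^2 - 100*a + l*(20*a + 16) - 144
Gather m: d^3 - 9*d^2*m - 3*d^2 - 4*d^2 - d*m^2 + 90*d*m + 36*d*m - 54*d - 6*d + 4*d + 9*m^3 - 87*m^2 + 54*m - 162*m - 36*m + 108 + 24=d^3 - 7*d^2 - 56*d + 9*m^3 + m^2*(-d - 87) + m*(-9*d^2 + 126*d - 144) + 132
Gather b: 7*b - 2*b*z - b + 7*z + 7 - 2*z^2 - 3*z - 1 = b*(6 - 2*z) - 2*z^2 + 4*z + 6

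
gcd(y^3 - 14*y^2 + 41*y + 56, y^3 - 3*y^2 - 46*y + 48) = y - 8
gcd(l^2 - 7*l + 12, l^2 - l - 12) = l - 4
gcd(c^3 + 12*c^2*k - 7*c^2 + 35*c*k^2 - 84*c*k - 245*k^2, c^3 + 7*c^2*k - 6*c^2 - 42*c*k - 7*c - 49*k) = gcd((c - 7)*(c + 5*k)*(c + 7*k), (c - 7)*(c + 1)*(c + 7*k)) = c^2 + 7*c*k - 7*c - 49*k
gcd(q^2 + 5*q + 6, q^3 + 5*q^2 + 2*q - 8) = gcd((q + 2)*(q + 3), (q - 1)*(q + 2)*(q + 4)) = q + 2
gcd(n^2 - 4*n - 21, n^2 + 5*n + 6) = n + 3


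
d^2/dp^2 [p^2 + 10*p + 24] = 2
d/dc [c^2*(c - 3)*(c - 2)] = c*(4*c^2 - 15*c + 12)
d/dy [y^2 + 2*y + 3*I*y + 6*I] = 2*y + 2 + 3*I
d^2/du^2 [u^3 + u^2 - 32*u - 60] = 6*u + 2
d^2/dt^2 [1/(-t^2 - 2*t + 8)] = 2*(t^2 + 2*t - 4*(t + 1)^2 - 8)/(t^2 + 2*t - 8)^3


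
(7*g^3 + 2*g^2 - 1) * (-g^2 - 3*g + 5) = -7*g^5 - 23*g^4 + 29*g^3 + 11*g^2 + 3*g - 5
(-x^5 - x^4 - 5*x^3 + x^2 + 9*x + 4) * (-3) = 3*x^5 + 3*x^4 + 15*x^3 - 3*x^2 - 27*x - 12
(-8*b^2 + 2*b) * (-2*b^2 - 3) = 16*b^4 - 4*b^3 + 24*b^2 - 6*b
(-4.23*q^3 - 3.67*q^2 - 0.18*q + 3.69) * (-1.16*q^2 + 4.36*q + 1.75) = 4.9068*q^5 - 14.1856*q^4 - 23.1949*q^3 - 11.4877*q^2 + 15.7734*q + 6.4575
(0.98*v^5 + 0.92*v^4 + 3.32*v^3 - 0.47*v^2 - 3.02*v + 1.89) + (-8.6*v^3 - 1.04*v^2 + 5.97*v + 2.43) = 0.98*v^5 + 0.92*v^4 - 5.28*v^3 - 1.51*v^2 + 2.95*v + 4.32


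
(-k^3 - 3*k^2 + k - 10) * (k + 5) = -k^4 - 8*k^3 - 14*k^2 - 5*k - 50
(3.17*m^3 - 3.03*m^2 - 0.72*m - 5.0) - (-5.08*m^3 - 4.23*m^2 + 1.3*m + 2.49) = 8.25*m^3 + 1.2*m^2 - 2.02*m - 7.49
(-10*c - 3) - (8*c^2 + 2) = -8*c^2 - 10*c - 5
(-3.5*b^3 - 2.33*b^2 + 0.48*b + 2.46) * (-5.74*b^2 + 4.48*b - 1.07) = 20.09*b^5 - 2.3058*b^4 - 9.4486*b^3 - 9.4769*b^2 + 10.5072*b - 2.6322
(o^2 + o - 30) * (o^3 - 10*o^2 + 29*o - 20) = o^5 - 9*o^4 - 11*o^3 + 309*o^2 - 890*o + 600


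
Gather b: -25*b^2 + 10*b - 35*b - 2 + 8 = -25*b^2 - 25*b + 6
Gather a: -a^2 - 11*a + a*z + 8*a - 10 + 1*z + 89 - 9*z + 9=-a^2 + a*(z - 3) - 8*z + 88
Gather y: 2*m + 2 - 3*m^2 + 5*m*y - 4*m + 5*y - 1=-3*m^2 - 2*m + y*(5*m + 5) + 1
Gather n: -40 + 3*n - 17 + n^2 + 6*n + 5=n^2 + 9*n - 52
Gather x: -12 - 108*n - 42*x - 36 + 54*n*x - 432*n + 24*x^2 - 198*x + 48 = -540*n + 24*x^2 + x*(54*n - 240)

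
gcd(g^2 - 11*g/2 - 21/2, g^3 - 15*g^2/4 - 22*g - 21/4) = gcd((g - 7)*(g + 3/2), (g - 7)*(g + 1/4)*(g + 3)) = g - 7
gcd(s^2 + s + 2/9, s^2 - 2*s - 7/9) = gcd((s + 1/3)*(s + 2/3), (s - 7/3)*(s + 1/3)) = s + 1/3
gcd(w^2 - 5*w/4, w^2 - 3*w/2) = w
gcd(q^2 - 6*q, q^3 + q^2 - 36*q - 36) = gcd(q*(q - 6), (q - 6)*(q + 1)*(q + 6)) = q - 6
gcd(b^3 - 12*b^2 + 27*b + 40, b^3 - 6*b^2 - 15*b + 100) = b - 5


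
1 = 1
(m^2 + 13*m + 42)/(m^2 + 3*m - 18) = (m + 7)/(m - 3)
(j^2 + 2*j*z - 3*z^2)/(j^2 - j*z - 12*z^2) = (-j + z)/(-j + 4*z)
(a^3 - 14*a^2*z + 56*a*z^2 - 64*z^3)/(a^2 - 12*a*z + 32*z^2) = a - 2*z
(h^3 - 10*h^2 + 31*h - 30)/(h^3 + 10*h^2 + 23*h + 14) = (h^3 - 10*h^2 + 31*h - 30)/(h^3 + 10*h^2 + 23*h + 14)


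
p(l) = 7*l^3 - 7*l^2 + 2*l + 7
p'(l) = 21*l^2 - 14*l + 2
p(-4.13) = -613.77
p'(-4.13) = 418.01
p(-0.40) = 4.63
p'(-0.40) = 10.96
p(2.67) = 95.68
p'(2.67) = 114.33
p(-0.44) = 4.17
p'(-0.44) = 12.23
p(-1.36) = -26.28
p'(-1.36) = 59.88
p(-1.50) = -35.38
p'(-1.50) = 70.25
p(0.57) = 7.16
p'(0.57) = 0.84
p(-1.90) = -70.08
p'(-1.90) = 104.41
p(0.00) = 7.00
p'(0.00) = 2.00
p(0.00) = 7.00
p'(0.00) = 2.00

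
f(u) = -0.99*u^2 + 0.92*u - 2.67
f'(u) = 0.92 - 1.98*u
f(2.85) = -8.09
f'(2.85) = -4.72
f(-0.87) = -4.22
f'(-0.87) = 2.64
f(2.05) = -4.94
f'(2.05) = -3.14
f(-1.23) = -5.30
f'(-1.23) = 3.36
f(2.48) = -6.48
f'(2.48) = -3.99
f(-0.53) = -3.44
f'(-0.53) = 1.97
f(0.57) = -2.47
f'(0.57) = -0.21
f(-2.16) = -9.28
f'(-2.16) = 5.20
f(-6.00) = -43.83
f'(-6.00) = 12.80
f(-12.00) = -156.27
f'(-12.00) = 24.68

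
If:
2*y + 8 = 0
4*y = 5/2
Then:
No Solution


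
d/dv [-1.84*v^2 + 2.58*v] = 2.58 - 3.68*v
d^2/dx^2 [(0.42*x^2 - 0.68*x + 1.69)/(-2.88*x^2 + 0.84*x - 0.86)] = (3.5527136788005e-15*x^4 + 9.248256*x^3 - 77.86368*x^2 + 14.425344*x + 6.347856)/(23.887872*x^6 - 20.901888*x^5 + 27.495936*x^4 - 13.075776*x^3 + 8.210592*x^2 - 1.863792*x + 0.636056)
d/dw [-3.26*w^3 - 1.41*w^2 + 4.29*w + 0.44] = -9.78*w^2 - 2.82*w + 4.29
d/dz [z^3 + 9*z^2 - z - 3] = 3*z^2 + 18*z - 1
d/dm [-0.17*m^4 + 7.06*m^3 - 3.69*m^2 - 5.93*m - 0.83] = -0.68*m^3 + 21.18*m^2 - 7.38*m - 5.93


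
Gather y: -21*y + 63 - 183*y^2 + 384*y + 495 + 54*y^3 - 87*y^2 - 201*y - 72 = 54*y^3 - 270*y^2 + 162*y + 486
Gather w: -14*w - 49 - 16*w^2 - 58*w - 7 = -16*w^2 - 72*w - 56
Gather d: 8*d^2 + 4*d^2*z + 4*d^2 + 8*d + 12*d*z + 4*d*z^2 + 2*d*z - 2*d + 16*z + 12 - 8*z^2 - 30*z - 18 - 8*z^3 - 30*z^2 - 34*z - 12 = d^2*(4*z + 12) + d*(4*z^2 + 14*z + 6) - 8*z^3 - 38*z^2 - 48*z - 18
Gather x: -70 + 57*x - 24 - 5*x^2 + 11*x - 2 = -5*x^2 + 68*x - 96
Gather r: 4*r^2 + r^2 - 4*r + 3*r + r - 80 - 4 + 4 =5*r^2 - 80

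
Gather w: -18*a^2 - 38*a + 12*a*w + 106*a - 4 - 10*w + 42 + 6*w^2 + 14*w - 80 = -18*a^2 + 68*a + 6*w^2 + w*(12*a + 4) - 42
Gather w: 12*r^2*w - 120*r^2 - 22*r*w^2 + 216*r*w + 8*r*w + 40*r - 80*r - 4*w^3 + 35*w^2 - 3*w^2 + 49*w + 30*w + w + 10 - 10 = -120*r^2 - 40*r - 4*w^3 + w^2*(32 - 22*r) + w*(12*r^2 + 224*r + 80)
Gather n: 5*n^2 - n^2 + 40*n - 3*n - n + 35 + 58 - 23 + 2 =4*n^2 + 36*n + 72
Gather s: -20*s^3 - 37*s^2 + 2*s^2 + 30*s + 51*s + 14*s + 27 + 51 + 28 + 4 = -20*s^3 - 35*s^2 + 95*s + 110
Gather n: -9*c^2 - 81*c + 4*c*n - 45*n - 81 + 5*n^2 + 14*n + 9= -9*c^2 - 81*c + 5*n^2 + n*(4*c - 31) - 72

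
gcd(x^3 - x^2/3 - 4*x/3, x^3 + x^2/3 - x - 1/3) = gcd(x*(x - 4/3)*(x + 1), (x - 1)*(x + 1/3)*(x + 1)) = x + 1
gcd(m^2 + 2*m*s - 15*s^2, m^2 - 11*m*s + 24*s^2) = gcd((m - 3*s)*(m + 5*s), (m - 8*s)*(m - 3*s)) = -m + 3*s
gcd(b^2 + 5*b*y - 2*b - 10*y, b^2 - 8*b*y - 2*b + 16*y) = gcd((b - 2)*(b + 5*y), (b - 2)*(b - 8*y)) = b - 2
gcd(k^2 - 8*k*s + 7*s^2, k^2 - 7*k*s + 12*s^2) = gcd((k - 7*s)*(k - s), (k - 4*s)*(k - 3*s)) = 1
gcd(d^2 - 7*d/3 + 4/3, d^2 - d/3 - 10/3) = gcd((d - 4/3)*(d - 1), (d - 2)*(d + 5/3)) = 1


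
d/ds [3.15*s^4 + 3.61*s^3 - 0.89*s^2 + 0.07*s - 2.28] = 12.6*s^3 + 10.83*s^2 - 1.78*s + 0.07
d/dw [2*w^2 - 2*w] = 4*w - 2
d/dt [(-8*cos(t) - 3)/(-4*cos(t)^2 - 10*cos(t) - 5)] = 2*(16*cos(t)^2 + 12*cos(t) - 5)*sin(t)/(-4*sin(t)^2 + 10*cos(t) + 9)^2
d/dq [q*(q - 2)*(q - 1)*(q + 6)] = 4*q^3 + 9*q^2 - 32*q + 12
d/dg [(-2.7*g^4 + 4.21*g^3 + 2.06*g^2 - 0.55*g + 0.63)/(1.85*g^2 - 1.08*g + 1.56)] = (-9.99*g^5 + 16.5365*g^4 - 25.9416*g^3 + 18.4955*g^2 + 4.0962*g - 0.1776)/(3.4225*g^4 - 3.996*g^3 + 6.9384*g^2 - 3.3696*g + 2.4336)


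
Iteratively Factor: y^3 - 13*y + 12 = (y - 1)*(y^2 + y - 12) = (y - 1)*(y + 4)*(y - 3)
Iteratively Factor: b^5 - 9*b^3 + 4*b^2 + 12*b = (b + 3)*(b^4 - 3*b^3 + 4*b) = (b - 2)*(b + 3)*(b^3 - b^2 - 2*b) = (b - 2)*(b + 1)*(b + 3)*(b^2 - 2*b) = (b - 2)^2*(b + 1)*(b + 3)*(b)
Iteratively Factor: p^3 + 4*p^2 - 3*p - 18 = (p + 3)*(p^2 + p - 6) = (p - 2)*(p + 3)*(p + 3)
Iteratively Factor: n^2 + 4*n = (n)*(n + 4)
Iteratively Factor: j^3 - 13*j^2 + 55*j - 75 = (j - 3)*(j^2 - 10*j + 25) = (j - 5)*(j - 3)*(j - 5)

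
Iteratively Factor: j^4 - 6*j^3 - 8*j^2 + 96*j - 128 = (j + 4)*(j^3 - 10*j^2 + 32*j - 32) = (j - 2)*(j + 4)*(j^2 - 8*j + 16) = (j - 4)*(j - 2)*(j + 4)*(j - 4)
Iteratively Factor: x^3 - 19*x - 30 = (x + 3)*(x^2 - 3*x - 10) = (x + 2)*(x + 3)*(x - 5)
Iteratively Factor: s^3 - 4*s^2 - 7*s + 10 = (s - 5)*(s^2 + s - 2) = (s - 5)*(s - 1)*(s + 2)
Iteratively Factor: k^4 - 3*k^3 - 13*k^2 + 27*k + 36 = (k + 3)*(k^3 - 6*k^2 + 5*k + 12) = (k - 4)*(k + 3)*(k^2 - 2*k - 3) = (k - 4)*(k + 1)*(k + 3)*(k - 3)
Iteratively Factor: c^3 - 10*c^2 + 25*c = (c)*(c^2 - 10*c + 25) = c*(c - 5)*(c - 5)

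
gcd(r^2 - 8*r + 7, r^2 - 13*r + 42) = r - 7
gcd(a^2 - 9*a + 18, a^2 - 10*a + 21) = a - 3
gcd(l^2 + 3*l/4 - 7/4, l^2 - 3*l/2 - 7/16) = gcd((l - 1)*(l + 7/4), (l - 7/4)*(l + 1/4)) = 1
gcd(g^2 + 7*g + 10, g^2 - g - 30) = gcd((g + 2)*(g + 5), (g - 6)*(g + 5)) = g + 5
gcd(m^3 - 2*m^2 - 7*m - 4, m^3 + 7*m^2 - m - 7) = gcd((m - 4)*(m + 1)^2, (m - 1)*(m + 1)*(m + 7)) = m + 1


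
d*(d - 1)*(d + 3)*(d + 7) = d^4 + 9*d^3 + 11*d^2 - 21*d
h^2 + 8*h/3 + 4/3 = (h + 2/3)*(h + 2)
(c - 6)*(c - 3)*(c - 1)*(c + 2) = c^4 - 8*c^3 + 7*c^2 + 36*c - 36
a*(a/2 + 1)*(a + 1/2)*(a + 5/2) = a^4/2 + 5*a^3/2 + 29*a^2/8 + 5*a/4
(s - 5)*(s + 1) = s^2 - 4*s - 5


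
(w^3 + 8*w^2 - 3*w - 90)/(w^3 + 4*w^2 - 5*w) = (w^2 + 3*w - 18)/(w*(w - 1))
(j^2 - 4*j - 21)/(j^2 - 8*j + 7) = (j + 3)/(j - 1)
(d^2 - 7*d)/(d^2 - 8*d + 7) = d/(d - 1)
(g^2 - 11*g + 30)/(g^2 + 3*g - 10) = (g^2 - 11*g + 30)/(g^2 + 3*g - 10)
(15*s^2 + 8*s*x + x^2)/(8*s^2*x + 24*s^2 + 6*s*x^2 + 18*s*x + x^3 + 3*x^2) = (15*s^2 + 8*s*x + x^2)/(8*s^2*x + 24*s^2 + 6*s*x^2 + 18*s*x + x^3 + 3*x^2)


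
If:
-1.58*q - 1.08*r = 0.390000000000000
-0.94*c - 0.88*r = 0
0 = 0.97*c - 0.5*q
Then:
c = -0.20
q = -0.40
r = 0.22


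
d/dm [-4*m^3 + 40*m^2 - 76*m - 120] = -12*m^2 + 80*m - 76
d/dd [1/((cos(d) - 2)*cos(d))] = 2*(-sin(d)/cos(d)^2 + tan(d))/(cos(d) - 2)^2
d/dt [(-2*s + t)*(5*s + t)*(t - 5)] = -10*s^2 + 6*s*t - 15*s + 3*t^2 - 10*t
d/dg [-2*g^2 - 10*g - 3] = -4*g - 10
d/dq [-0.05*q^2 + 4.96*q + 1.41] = 4.96 - 0.1*q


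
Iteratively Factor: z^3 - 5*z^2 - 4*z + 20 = (z - 5)*(z^2 - 4) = (z - 5)*(z - 2)*(z + 2)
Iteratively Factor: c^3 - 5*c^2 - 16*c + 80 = (c - 4)*(c^2 - c - 20) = (c - 4)*(c + 4)*(c - 5)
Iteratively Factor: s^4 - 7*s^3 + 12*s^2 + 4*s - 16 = (s + 1)*(s^3 - 8*s^2 + 20*s - 16) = (s - 2)*(s + 1)*(s^2 - 6*s + 8) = (s - 2)^2*(s + 1)*(s - 4)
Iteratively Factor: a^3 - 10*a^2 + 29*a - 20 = (a - 5)*(a^2 - 5*a + 4) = (a - 5)*(a - 1)*(a - 4)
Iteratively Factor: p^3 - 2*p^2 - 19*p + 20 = (p - 1)*(p^2 - p - 20) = (p - 5)*(p - 1)*(p + 4)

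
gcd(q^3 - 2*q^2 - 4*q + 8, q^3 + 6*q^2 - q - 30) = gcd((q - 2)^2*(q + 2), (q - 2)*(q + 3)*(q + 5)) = q - 2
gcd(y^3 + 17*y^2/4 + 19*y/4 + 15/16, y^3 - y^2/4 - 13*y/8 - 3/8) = y + 1/4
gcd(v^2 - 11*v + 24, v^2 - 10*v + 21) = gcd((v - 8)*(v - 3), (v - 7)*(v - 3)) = v - 3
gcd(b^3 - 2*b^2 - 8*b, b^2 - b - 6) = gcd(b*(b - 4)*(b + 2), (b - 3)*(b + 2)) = b + 2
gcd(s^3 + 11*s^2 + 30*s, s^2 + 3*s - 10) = s + 5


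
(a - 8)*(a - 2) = a^2 - 10*a + 16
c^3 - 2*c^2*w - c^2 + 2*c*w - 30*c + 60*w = (c - 6)*(c + 5)*(c - 2*w)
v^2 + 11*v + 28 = (v + 4)*(v + 7)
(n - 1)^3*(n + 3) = n^4 - 6*n^2 + 8*n - 3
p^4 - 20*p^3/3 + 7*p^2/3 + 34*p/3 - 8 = (p - 6)*(p - 1)^2*(p + 4/3)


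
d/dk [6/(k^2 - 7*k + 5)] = 6*(7 - 2*k)/(k^2 - 7*k + 5)^2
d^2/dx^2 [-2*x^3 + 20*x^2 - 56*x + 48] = 40 - 12*x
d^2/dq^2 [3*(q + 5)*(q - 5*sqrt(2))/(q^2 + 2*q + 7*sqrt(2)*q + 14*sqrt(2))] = 18*(-4*sqrt(2)*q^3 + q^3 - 39*sqrt(2)*q^2 - 210*q - 120*sqrt(2)*q - 570*sqrt(2) - 336)/(q^6 + 6*q^5 + 21*sqrt(2)*q^5 + 126*sqrt(2)*q^4 + 306*q^4 + 938*sqrt(2)*q^3 + 1772*q^3 + 3528*q^2 + 4284*sqrt(2)*q^2 + 2352*q + 8232*sqrt(2)*q + 5488*sqrt(2))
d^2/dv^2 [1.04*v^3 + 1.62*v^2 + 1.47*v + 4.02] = 6.24*v + 3.24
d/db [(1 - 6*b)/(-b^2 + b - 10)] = (6*b^2 - 6*b - (2*b - 1)*(6*b - 1) + 60)/(b^2 - b + 10)^2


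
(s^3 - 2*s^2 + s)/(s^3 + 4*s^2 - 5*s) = (s - 1)/(s + 5)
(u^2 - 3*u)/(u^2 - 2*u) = (u - 3)/(u - 2)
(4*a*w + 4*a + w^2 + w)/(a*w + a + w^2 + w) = (4*a + w)/(a + w)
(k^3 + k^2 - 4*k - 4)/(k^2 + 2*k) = k - 1 - 2/k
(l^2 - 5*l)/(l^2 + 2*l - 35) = l/(l + 7)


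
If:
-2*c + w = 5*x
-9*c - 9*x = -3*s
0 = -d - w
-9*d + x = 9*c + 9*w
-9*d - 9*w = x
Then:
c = 0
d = 0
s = 0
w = 0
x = 0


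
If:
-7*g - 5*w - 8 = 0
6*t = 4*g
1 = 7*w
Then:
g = -61/49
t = -122/147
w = 1/7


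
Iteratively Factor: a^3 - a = (a + 1)*(a^2 - a) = (a - 1)*(a + 1)*(a)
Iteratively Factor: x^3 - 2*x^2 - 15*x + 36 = (x + 4)*(x^2 - 6*x + 9) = (x - 3)*(x + 4)*(x - 3)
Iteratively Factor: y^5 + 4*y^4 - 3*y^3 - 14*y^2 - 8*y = (y - 2)*(y^4 + 6*y^3 + 9*y^2 + 4*y) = (y - 2)*(y + 1)*(y^3 + 5*y^2 + 4*y) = (y - 2)*(y + 1)*(y + 4)*(y^2 + y) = (y - 2)*(y + 1)^2*(y + 4)*(y)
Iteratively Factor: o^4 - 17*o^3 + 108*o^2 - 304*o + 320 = (o - 4)*(o^3 - 13*o^2 + 56*o - 80) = (o - 5)*(o - 4)*(o^2 - 8*o + 16) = (o - 5)*(o - 4)^2*(o - 4)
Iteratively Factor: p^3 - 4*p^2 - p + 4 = (p - 1)*(p^2 - 3*p - 4) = (p - 4)*(p - 1)*(p + 1)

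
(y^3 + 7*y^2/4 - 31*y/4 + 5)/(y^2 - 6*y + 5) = (y^2 + 11*y/4 - 5)/(y - 5)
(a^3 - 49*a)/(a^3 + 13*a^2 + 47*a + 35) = a*(a - 7)/(a^2 + 6*a + 5)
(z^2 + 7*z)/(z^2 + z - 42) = z/(z - 6)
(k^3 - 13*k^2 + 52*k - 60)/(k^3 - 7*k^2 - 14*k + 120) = (k - 2)/(k + 4)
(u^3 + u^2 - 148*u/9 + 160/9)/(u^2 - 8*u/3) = u + 11/3 - 20/(3*u)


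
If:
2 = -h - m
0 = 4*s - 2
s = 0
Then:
No Solution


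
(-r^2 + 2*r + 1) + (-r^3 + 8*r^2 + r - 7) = -r^3 + 7*r^2 + 3*r - 6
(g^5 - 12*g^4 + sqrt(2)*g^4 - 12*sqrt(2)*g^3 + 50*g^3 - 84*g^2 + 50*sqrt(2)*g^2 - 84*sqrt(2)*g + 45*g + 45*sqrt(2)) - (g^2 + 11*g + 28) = g^5 - 12*g^4 + sqrt(2)*g^4 - 12*sqrt(2)*g^3 + 50*g^3 - 85*g^2 + 50*sqrt(2)*g^2 - 84*sqrt(2)*g + 34*g - 28 + 45*sqrt(2)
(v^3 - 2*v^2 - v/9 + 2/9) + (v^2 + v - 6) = v^3 - v^2 + 8*v/9 - 52/9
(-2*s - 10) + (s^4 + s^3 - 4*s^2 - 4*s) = s^4 + s^3 - 4*s^2 - 6*s - 10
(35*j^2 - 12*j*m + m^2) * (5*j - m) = 175*j^3 - 95*j^2*m + 17*j*m^2 - m^3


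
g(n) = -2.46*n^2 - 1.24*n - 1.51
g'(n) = -4.92*n - 1.24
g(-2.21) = -10.78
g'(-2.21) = 9.63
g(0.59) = -3.10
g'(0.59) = -4.14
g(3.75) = -40.75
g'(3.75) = -19.69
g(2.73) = -23.23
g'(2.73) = -14.67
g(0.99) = -5.15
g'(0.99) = -6.11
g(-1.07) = -3.00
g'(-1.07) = 4.02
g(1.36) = -7.75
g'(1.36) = -7.93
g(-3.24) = -23.32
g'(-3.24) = 14.70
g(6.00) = -97.51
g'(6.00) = -30.76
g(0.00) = -1.51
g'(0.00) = -1.24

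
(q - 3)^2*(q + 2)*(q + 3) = q^4 - q^3 - 15*q^2 + 9*q + 54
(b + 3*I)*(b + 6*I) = b^2 + 9*I*b - 18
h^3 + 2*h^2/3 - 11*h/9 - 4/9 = (h - 1)*(h + 1/3)*(h + 4/3)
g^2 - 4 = (g - 2)*(g + 2)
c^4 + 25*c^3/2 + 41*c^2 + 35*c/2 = c*(c + 1/2)*(c + 5)*(c + 7)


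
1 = 1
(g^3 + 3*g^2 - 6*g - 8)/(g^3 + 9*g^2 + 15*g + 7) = (g^2 + 2*g - 8)/(g^2 + 8*g + 7)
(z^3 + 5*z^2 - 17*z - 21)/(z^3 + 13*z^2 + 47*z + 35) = (z - 3)/(z + 5)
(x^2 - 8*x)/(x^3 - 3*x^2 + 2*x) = (x - 8)/(x^2 - 3*x + 2)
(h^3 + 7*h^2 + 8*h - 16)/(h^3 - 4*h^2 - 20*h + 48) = (h^2 + 3*h - 4)/(h^2 - 8*h + 12)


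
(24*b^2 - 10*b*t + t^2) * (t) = 24*b^2*t - 10*b*t^2 + t^3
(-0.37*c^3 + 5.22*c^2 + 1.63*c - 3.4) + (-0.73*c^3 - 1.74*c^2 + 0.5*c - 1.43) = -1.1*c^3 + 3.48*c^2 + 2.13*c - 4.83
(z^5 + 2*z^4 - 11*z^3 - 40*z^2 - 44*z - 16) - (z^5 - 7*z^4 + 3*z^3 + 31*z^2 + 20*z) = 9*z^4 - 14*z^3 - 71*z^2 - 64*z - 16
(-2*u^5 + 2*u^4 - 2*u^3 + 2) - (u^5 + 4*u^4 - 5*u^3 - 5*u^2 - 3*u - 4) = -3*u^5 - 2*u^4 + 3*u^3 + 5*u^2 + 3*u + 6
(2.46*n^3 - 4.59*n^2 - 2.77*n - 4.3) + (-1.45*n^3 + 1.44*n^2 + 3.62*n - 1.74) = 1.01*n^3 - 3.15*n^2 + 0.85*n - 6.04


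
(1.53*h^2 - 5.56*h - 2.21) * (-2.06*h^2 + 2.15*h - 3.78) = -3.1518*h^4 + 14.7431*h^3 - 13.1848*h^2 + 16.2653*h + 8.3538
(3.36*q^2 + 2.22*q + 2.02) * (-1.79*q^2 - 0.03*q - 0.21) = -6.0144*q^4 - 4.0746*q^3 - 4.388*q^2 - 0.5268*q - 0.4242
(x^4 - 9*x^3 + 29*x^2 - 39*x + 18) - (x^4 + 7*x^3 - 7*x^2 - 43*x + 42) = -16*x^3 + 36*x^2 + 4*x - 24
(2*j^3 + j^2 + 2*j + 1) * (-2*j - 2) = -4*j^4 - 6*j^3 - 6*j^2 - 6*j - 2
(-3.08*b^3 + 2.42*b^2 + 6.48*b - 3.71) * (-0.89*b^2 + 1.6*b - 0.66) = 2.7412*b^5 - 7.0818*b^4 + 0.137599999999999*b^3 + 12.0727*b^2 - 10.2128*b + 2.4486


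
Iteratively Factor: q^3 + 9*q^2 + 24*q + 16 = (q + 4)*(q^2 + 5*q + 4) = (q + 1)*(q + 4)*(q + 4)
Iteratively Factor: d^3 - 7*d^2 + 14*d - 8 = (d - 2)*(d^2 - 5*d + 4) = (d - 2)*(d - 1)*(d - 4)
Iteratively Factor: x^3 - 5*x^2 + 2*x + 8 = (x - 4)*(x^2 - x - 2) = (x - 4)*(x + 1)*(x - 2)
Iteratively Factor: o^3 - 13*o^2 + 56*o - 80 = (o - 5)*(o^2 - 8*o + 16) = (o - 5)*(o - 4)*(o - 4)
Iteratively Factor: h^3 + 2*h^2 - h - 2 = (h - 1)*(h^2 + 3*h + 2) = (h - 1)*(h + 2)*(h + 1)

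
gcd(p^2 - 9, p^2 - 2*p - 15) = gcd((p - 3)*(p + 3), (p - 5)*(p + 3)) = p + 3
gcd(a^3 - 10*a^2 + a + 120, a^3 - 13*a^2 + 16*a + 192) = a^2 - 5*a - 24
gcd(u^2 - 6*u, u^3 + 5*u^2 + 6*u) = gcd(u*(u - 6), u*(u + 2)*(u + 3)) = u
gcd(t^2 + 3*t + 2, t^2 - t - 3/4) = 1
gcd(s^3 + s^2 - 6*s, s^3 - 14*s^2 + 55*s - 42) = 1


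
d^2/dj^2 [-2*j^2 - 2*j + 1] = -4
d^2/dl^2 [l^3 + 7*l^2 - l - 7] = 6*l + 14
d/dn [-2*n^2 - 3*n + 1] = -4*n - 3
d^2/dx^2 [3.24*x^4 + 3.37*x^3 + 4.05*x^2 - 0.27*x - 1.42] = 38.88*x^2 + 20.22*x + 8.1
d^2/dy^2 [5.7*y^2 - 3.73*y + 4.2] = 11.4000000000000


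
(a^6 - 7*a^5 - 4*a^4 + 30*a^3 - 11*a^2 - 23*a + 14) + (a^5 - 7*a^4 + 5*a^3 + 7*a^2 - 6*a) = a^6 - 6*a^5 - 11*a^4 + 35*a^3 - 4*a^2 - 29*a + 14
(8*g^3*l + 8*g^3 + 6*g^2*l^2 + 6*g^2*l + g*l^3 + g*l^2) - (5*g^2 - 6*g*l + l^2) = 8*g^3*l + 8*g^3 + 6*g^2*l^2 + 6*g^2*l - 5*g^2 + g*l^3 + g*l^2 + 6*g*l - l^2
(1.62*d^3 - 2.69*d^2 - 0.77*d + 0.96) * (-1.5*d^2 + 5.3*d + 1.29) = -2.43*d^5 + 12.621*d^4 - 11.0122*d^3 - 8.9911*d^2 + 4.0947*d + 1.2384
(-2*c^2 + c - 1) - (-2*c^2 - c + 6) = 2*c - 7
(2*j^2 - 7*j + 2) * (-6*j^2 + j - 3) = -12*j^4 + 44*j^3 - 25*j^2 + 23*j - 6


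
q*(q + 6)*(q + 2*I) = q^3 + 6*q^2 + 2*I*q^2 + 12*I*q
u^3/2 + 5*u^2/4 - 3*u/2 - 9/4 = (u/2 + 1/2)*(u - 3/2)*(u + 3)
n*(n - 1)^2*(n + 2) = n^4 - 3*n^2 + 2*n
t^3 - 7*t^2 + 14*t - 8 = (t - 4)*(t - 2)*(t - 1)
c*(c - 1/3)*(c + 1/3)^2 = c^4 + c^3/3 - c^2/9 - c/27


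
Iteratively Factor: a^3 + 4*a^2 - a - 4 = (a + 1)*(a^2 + 3*a - 4) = (a - 1)*(a + 1)*(a + 4)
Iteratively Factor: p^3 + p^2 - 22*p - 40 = (p - 5)*(p^2 + 6*p + 8) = (p - 5)*(p + 2)*(p + 4)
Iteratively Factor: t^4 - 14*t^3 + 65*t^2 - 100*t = (t - 5)*(t^3 - 9*t^2 + 20*t) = (t - 5)^2*(t^2 - 4*t) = t*(t - 5)^2*(t - 4)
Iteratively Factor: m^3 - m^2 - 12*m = (m + 3)*(m^2 - 4*m) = (m - 4)*(m + 3)*(m)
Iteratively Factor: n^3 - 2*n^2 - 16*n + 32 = (n - 2)*(n^2 - 16) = (n - 2)*(n + 4)*(n - 4)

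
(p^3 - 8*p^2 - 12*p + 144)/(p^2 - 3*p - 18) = (p^2 - 2*p - 24)/(p + 3)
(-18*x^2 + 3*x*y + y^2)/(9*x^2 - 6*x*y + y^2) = (-6*x - y)/(3*x - y)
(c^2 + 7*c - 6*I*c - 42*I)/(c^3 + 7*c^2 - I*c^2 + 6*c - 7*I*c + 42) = (c - 6*I)/(c^2 - I*c + 6)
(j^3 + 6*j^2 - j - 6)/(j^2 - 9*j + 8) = (j^2 + 7*j + 6)/(j - 8)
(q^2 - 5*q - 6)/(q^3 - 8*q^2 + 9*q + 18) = 1/(q - 3)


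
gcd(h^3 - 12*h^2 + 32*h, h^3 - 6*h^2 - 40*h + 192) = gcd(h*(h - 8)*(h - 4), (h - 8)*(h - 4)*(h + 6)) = h^2 - 12*h + 32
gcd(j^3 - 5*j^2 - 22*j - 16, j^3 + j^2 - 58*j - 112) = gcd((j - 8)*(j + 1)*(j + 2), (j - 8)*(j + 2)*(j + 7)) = j^2 - 6*j - 16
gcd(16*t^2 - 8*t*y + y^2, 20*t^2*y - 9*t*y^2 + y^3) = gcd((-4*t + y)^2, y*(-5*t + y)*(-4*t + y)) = -4*t + y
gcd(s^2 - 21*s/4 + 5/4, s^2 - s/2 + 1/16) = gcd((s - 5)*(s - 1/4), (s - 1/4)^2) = s - 1/4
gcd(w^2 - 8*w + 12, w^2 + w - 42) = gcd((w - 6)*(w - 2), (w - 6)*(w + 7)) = w - 6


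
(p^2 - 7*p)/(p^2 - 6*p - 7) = p/(p + 1)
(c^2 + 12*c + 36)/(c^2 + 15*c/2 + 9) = 2*(c + 6)/(2*c + 3)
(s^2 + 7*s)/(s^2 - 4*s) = (s + 7)/(s - 4)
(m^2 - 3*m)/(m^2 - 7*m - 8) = m*(3 - m)/(-m^2 + 7*m + 8)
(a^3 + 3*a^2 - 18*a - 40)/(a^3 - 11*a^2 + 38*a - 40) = (a^2 + 7*a + 10)/(a^2 - 7*a + 10)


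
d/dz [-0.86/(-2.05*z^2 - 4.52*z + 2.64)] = (-3.526*z - 3.8872)/(2.05*z^2 + 4.52*z - 2.64)^2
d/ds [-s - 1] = -1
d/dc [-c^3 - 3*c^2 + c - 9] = -3*c^2 - 6*c + 1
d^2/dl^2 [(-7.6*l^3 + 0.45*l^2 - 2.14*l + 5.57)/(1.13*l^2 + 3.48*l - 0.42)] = (-200.296292*l^3 + 110.604378*l^2 + 117.283104*l + 134.100012)/(1.442897*l^6 + 13.330836*l^5 + 39.445362*l^4 + 32.234544*l^3 - 14.661108*l^2 + 1.841616*l - 0.074088)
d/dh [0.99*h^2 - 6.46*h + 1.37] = 1.98*h - 6.46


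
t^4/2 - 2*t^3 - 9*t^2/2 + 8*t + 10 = (t/2 + 1)*(t - 5)*(t - 2)*(t + 1)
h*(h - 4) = h^2 - 4*h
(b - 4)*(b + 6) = b^2 + 2*b - 24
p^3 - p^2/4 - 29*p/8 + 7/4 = (p - 7/4)*(p - 1/2)*(p + 2)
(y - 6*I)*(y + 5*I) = y^2 - I*y + 30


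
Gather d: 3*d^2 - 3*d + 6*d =3*d^2 + 3*d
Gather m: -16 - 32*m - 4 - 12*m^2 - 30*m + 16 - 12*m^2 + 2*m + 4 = -24*m^2 - 60*m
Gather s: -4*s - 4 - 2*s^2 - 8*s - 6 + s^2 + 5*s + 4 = -s^2 - 7*s - 6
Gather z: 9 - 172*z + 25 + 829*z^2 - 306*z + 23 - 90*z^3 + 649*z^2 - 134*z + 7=-90*z^3 + 1478*z^2 - 612*z + 64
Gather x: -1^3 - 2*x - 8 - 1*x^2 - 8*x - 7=-x^2 - 10*x - 16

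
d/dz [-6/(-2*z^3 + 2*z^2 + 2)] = 3*z*(2 - 3*z)/(-z^3 + z^2 + 1)^2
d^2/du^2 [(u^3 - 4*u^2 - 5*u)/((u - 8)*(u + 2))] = 2*(23*u^3 + 96*u^2 + 528*u - 544)/(u^6 - 18*u^5 + 60*u^4 + 360*u^3 - 960*u^2 - 4608*u - 4096)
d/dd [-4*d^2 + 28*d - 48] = 28 - 8*d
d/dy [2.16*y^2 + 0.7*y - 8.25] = 4.32*y + 0.7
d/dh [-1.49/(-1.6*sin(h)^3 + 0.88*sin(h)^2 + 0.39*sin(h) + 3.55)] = (-7.152*sin(h)^2 + 2.6224*sin(h) + 0.5811)*cos(h)/(-1.6*sin(h)^3 + 0.88*sin(h)^2 + 0.39*sin(h) + 3.55)^2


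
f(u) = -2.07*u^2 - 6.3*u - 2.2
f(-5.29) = -26.80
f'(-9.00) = 30.96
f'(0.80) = -9.61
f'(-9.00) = 30.96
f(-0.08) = -1.71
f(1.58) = -17.32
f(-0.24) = -0.81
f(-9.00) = -113.17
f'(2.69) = -17.44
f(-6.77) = -54.42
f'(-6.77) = 21.73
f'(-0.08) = -5.97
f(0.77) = -8.28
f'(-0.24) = -5.31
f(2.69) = -34.13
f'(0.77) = -9.49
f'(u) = -4.14*u - 6.3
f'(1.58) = -12.84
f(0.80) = -8.56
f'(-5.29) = 15.60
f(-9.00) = -113.17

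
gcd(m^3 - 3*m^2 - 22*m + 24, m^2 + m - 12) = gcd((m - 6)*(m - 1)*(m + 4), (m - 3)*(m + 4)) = m + 4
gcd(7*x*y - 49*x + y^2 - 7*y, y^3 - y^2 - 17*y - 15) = 1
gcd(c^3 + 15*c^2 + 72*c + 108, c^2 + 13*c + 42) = c + 6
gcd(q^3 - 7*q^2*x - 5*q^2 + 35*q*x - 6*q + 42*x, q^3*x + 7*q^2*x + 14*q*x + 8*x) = q + 1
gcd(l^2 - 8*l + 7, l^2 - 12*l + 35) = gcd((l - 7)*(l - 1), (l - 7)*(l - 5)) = l - 7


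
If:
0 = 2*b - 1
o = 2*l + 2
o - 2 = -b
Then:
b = 1/2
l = -1/4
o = 3/2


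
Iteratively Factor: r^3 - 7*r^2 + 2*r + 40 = (r + 2)*(r^2 - 9*r + 20) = (r - 5)*(r + 2)*(r - 4)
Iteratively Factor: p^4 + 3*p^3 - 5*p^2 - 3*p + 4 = (p + 1)*(p^3 + 2*p^2 - 7*p + 4) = (p - 1)*(p + 1)*(p^2 + 3*p - 4) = (p - 1)*(p + 1)*(p + 4)*(p - 1)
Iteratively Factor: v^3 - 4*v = (v - 2)*(v^2 + 2*v) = v*(v - 2)*(v + 2)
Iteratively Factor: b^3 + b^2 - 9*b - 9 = (b - 3)*(b^2 + 4*b + 3) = (b - 3)*(b + 1)*(b + 3)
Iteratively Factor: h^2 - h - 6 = (h + 2)*(h - 3)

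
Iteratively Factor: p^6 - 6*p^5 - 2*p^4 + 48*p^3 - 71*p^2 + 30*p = (p - 1)*(p^5 - 5*p^4 - 7*p^3 + 41*p^2 - 30*p) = (p - 1)*(p + 3)*(p^4 - 8*p^3 + 17*p^2 - 10*p) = p*(p - 1)*(p + 3)*(p^3 - 8*p^2 + 17*p - 10) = p*(p - 5)*(p - 1)*(p + 3)*(p^2 - 3*p + 2) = p*(p - 5)*(p - 1)^2*(p + 3)*(p - 2)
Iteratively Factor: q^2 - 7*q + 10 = (q - 5)*(q - 2)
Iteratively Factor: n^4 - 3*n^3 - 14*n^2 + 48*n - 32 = (n + 4)*(n^3 - 7*n^2 + 14*n - 8) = (n - 1)*(n + 4)*(n^2 - 6*n + 8) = (n - 4)*(n - 1)*(n + 4)*(n - 2)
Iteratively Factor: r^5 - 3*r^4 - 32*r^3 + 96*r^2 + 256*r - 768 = (r + 4)*(r^4 - 7*r^3 - 4*r^2 + 112*r - 192) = (r + 4)^2*(r^3 - 11*r^2 + 40*r - 48) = (r - 4)*(r + 4)^2*(r^2 - 7*r + 12) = (r - 4)^2*(r + 4)^2*(r - 3)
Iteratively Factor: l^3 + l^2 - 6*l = (l)*(l^2 + l - 6) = l*(l - 2)*(l + 3)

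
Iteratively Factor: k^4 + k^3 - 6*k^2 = (k)*(k^3 + k^2 - 6*k) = k^2*(k^2 + k - 6) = k^2*(k - 2)*(k + 3)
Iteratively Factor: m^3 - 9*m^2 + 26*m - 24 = (m - 4)*(m^2 - 5*m + 6) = (m - 4)*(m - 2)*(m - 3)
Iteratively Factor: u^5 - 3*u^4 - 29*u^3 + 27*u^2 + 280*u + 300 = (u - 5)*(u^4 + 2*u^3 - 19*u^2 - 68*u - 60) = (u - 5)*(u + 2)*(u^3 - 19*u - 30) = (u - 5)*(u + 2)^2*(u^2 - 2*u - 15) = (u - 5)*(u + 2)^2*(u + 3)*(u - 5)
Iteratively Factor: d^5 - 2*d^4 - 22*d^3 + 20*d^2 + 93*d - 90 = (d - 1)*(d^4 - d^3 - 23*d^2 - 3*d + 90) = (d - 5)*(d - 1)*(d^3 + 4*d^2 - 3*d - 18) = (d - 5)*(d - 1)*(d + 3)*(d^2 + d - 6) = (d - 5)*(d - 2)*(d - 1)*(d + 3)*(d + 3)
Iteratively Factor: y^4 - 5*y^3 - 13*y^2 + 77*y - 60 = (y - 3)*(y^3 - 2*y^2 - 19*y + 20) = (y - 5)*(y - 3)*(y^2 + 3*y - 4) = (y - 5)*(y - 3)*(y + 4)*(y - 1)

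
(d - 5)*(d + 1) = d^2 - 4*d - 5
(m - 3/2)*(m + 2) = m^2 + m/2 - 3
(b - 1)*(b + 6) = b^2 + 5*b - 6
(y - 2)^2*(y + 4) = y^3 - 12*y + 16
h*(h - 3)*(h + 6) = h^3 + 3*h^2 - 18*h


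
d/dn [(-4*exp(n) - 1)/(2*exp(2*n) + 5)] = 4*(2*exp(2*n) + exp(n) - 5)*exp(n)/(4*exp(4*n) + 20*exp(2*n) + 25)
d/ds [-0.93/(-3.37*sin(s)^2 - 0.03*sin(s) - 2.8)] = -(6.2682*sin(s) + 0.0279)*cos(s)/(3.37*sin(s)^2 + 0.03*sin(s) + 2.8)^2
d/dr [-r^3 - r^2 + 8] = r*(-3*r - 2)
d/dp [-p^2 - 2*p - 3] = -2*p - 2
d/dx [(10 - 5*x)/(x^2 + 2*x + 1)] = 5*(x - 5)/(x^3 + 3*x^2 + 3*x + 1)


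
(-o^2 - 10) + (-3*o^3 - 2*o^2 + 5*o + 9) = -3*o^3 - 3*o^2 + 5*o - 1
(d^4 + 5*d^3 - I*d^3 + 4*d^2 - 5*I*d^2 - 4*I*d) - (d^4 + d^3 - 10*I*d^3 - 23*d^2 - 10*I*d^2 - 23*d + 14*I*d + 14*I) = 4*d^3 + 9*I*d^3 + 27*d^2 + 5*I*d^2 + 23*d - 18*I*d - 14*I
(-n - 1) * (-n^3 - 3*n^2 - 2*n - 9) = n^4 + 4*n^3 + 5*n^2 + 11*n + 9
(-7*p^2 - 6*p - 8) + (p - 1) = -7*p^2 - 5*p - 9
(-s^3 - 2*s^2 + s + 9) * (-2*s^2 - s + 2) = 2*s^5 + 5*s^4 - 2*s^3 - 23*s^2 - 7*s + 18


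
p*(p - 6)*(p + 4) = p^3 - 2*p^2 - 24*p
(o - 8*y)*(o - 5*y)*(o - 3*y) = o^3 - 16*o^2*y + 79*o*y^2 - 120*y^3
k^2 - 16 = (k - 4)*(k + 4)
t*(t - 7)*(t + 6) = t^3 - t^2 - 42*t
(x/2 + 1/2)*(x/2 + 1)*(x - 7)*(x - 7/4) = x^4/4 - 23*x^3/16 - 3*x^2 + 77*x/16 + 49/8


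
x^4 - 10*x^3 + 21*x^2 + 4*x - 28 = (x - 7)*(x - 2)^2*(x + 1)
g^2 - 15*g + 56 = (g - 8)*(g - 7)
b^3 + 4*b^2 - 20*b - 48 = (b - 4)*(b + 2)*(b + 6)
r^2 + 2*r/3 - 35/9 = (r - 5/3)*(r + 7/3)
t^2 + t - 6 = (t - 2)*(t + 3)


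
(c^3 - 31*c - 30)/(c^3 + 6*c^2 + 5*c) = (c - 6)/c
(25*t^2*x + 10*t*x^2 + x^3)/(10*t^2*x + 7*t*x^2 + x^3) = (5*t + x)/(2*t + x)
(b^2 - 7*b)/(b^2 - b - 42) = b/(b + 6)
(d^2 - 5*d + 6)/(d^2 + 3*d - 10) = (d - 3)/(d + 5)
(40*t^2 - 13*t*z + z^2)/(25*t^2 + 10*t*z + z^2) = (40*t^2 - 13*t*z + z^2)/(25*t^2 + 10*t*z + z^2)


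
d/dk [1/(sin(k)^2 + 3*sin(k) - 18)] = -(2*sin(k) + 3)*cos(k)/(sin(k)^2 + 3*sin(k) - 18)^2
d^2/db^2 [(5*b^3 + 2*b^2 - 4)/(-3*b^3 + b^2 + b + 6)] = 2*(-33*b^6 - 45*b^5 - 342*b^4 - 321*b^3 - 78*b^2 - 312*b - 92)/(27*b^9 - 27*b^8 - 18*b^7 - 145*b^6 + 114*b^5 + 87*b^4 + 287*b^3 - 126*b^2 - 108*b - 216)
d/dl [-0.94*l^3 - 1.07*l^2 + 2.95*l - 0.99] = -2.82*l^2 - 2.14*l + 2.95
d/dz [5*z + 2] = 5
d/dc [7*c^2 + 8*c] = 14*c + 8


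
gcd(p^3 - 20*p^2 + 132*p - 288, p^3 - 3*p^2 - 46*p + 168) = p - 6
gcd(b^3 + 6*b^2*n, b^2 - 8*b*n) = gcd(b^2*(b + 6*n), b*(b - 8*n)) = b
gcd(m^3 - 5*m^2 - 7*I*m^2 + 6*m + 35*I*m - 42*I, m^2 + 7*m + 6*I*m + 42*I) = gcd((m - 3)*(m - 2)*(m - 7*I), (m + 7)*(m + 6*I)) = 1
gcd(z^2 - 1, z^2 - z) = z - 1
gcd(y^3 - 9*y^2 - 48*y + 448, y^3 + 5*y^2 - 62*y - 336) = y^2 - y - 56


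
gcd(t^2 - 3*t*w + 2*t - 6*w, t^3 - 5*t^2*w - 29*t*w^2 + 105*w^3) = t - 3*w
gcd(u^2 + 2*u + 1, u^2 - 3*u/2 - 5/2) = u + 1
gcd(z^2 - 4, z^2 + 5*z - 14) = z - 2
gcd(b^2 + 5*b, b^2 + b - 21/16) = 1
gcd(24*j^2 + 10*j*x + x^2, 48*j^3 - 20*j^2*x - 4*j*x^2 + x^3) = 4*j + x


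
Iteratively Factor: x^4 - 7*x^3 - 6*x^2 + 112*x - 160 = (x + 4)*(x^3 - 11*x^2 + 38*x - 40) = (x - 5)*(x + 4)*(x^2 - 6*x + 8) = (x - 5)*(x - 2)*(x + 4)*(x - 4)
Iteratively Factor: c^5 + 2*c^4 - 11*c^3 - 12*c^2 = (c + 1)*(c^4 + c^3 - 12*c^2) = (c - 3)*(c + 1)*(c^3 + 4*c^2) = c*(c - 3)*(c + 1)*(c^2 + 4*c) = c*(c - 3)*(c + 1)*(c + 4)*(c)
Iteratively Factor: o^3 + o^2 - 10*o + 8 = (o + 4)*(o^2 - 3*o + 2) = (o - 2)*(o + 4)*(o - 1)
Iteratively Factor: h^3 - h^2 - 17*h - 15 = (h + 1)*(h^2 - 2*h - 15) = (h - 5)*(h + 1)*(h + 3)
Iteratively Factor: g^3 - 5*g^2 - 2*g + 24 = (g - 3)*(g^2 - 2*g - 8) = (g - 3)*(g + 2)*(g - 4)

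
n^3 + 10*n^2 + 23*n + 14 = (n + 1)*(n + 2)*(n + 7)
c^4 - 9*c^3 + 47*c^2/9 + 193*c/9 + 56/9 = (c - 8)*(c - 7/3)*(c + 1/3)*(c + 1)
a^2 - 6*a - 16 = (a - 8)*(a + 2)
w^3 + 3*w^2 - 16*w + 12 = (w - 2)*(w - 1)*(w + 6)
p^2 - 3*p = p*(p - 3)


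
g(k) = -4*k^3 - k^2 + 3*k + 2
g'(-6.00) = -417.00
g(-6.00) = 812.00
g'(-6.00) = -417.00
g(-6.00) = 812.00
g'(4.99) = -305.78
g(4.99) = -504.94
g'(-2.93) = -94.16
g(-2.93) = 85.24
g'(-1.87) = -35.22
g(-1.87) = 19.05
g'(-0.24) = 2.79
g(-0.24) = 1.28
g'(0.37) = 0.62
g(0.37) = 2.77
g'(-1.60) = -24.52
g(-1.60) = 11.02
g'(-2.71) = -79.71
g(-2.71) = 66.14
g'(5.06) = -314.36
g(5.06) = -526.64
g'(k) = -12*k^2 - 2*k + 3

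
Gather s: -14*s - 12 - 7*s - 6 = -21*s - 18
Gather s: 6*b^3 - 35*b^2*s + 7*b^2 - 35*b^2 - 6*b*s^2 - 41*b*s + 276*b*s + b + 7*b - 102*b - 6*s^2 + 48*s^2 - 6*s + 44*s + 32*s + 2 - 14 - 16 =6*b^3 - 28*b^2 - 94*b + s^2*(42 - 6*b) + s*(-35*b^2 + 235*b + 70) - 28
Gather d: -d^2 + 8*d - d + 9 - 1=-d^2 + 7*d + 8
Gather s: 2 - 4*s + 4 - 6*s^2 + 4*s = 6 - 6*s^2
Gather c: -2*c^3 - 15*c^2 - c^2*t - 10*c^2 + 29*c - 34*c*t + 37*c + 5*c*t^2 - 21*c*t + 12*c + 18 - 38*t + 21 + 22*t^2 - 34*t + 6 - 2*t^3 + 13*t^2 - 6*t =-2*c^3 + c^2*(-t - 25) + c*(5*t^2 - 55*t + 78) - 2*t^3 + 35*t^2 - 78*t + 45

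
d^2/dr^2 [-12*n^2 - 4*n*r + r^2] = 2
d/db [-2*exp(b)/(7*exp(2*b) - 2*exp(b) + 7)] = 14*(exp(2*b) - 1)*exp(b)/(49*exp(4*b) - 28*exp(3*b) + 102*exp(2*b) - 28*exp(b) + 49)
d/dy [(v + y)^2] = 2*v + 2*y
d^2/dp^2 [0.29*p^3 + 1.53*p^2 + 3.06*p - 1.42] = 1.74*p + 3.06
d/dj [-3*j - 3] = -3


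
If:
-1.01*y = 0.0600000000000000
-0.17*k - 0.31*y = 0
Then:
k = 0.11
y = -0.06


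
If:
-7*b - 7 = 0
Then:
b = -1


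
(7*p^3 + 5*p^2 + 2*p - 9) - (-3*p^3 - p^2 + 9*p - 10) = 10*p^3 + 6*p^2 - 7*p + 1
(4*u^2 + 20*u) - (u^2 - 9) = 3*u^2 + 20*u + 9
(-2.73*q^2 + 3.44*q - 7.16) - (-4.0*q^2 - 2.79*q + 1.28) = 1.27*q^2 + 6.23*q - 8.44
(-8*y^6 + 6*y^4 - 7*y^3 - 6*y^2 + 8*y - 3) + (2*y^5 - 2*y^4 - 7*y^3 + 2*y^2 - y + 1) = -8*y^6 + 2*y^5 + 4*y^4 - 14*y^3 - 4*y^2 + 7*y - 2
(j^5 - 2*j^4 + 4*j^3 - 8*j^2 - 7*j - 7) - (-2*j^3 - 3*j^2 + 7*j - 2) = j^5 - 2*j^4 + 6*j^3 - 5*j^2 - 14*j - 5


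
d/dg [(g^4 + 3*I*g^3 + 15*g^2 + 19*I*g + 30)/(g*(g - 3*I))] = 2*g + 6*I - 10*I/g^2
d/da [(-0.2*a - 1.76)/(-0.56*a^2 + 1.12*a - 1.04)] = (-0.112*a^2 - 1.9712*a + 2.1792)/(0.3136*a^4 - 1.2544*a^3 + 2.4192*a^2 - 2.3296*a + 1.0816)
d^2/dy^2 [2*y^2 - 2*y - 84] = 4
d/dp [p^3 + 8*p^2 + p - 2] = 3*p^2 + 16*p + 1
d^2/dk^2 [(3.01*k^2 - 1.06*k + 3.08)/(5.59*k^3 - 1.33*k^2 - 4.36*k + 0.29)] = (188.113562*k^6 - 198.737916*k^5 + 1642.380012*k^4 - 525.023502*k^3 - 390.126546*k^2 + 74.750844*k + 117.300802)/(174.676879*k^9 - 124.679919*k^8 - 379.060695*k^7 + 219.324962*k^6 + 282.717402*k^5 - 116.717337*k^4 - 71.381587*k^3 + 16.202793*k^2 - 1.100028*k + 0.024389)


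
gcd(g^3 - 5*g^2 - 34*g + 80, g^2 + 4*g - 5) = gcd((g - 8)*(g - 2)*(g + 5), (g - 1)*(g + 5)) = g + 5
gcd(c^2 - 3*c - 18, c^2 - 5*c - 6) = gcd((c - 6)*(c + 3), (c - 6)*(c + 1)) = c - 6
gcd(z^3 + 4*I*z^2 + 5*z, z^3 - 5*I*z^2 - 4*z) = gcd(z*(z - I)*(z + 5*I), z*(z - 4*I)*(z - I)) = z^2 - I*z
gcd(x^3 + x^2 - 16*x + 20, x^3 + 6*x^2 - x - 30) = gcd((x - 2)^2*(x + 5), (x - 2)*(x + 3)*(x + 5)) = x^2 + 3*x - 10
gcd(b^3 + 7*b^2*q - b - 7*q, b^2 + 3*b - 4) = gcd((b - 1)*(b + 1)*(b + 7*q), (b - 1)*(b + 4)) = b - 1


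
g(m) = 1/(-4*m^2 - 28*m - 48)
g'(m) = (8*m + 28)/(-4*m^2 - 28*m - 48)^2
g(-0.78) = -0.03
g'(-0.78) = 0.03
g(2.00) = -0.01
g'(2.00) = 0.00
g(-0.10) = -0.02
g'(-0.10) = 0.01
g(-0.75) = -0.03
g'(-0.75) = 0.03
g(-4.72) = -0.20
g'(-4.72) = -0.40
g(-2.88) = -1.86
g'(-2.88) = 17.16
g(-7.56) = -0.02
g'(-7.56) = -0.01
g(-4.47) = -0.36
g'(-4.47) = -1.02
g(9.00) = 0.00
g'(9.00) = 0.00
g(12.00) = 0.00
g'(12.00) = 0.00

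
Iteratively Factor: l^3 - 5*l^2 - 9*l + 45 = (l - 5)*(l^2 - 9) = (l - 5)*(l + 3)*(l - 3)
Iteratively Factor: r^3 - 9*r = (r)*(r^2 - 9) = r*(r - 3)*(r + 3)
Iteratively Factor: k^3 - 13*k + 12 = (k + 4)*(k^2 - 4*k + 3) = (k - 3)*(k + 4)*(k - 1)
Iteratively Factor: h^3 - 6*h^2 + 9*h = (h - 3)*(h^2 - 3*h) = h*(h - 3)*(h - 3)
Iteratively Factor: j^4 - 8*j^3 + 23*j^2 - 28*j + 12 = (j - 3)*(j^3 - 5*j^2 + 8*j - 4) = (j - 3)*(j - 2)*(j^2 - 3*j + 2) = (j - 3)*(j - 2)^2*(j - 1)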